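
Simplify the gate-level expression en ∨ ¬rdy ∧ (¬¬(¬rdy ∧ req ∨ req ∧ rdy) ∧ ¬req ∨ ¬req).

en ∨ ¬rdy ∧ ¬req

en ∨ ¬rdy ∧ (¬¬(¬rdy ∧ req ∨ req ∧ rdy) ∧ ¬req ∨ ¬req)
= en ∨ ¬rdy ∧ ((¬rdy ∧ req ∨ req ∧ rdy) ∧ ¬req ∨ ¬req)   — double negation
= en ∨ ¬rdy ∧ (req ∧ ¬req ∨ ¬req)   — distribution
= en ∨ ¬rdy ∧ ¬req   — complement / identity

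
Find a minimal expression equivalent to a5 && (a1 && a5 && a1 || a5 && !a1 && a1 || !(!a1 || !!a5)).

a5 && a1

a5 && (a1 && a5 && a1 || a5 && !a1 && a1 || !(!a1 || !!a5))
= a5 && ((a5 && a1 || a5 && !a1) && a1 || !(!a1 || !!a5))
= a5 && ((a5 && a1 || a5 && !a1) && a1 || a1 && !a5)
= a5 && (a5 && a1 || a1 && !a5)
= a5 && a1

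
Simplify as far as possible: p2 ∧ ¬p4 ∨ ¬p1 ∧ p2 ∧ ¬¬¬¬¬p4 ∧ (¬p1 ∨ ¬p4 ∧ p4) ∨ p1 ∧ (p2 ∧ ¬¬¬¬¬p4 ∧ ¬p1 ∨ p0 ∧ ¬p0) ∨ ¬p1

p2 ∧ ¬p4 ∨ ¬p1 ∧ p2 ∧ ¬¬¬¬¬p4 ∧ (¬p1 ∨ ¬p4 ∧ p4) ∨ p1 ∧ (p2 ∧ ¬¬¬¬¬p4 ∧ ¬p1 ∨ p0 ∧ ¬p0) ∨ ¬p1
= p2 ∧ ¬p4 ∨ ¬p1 ∧ p2 ∧ ¬¬¬¬¬p4 ∧ (¬p1 ∨ ¬p4 ∧ p4) ∨ p1 ∧ p2 ∧ ¬¬¬¬¬p4 ∧ ¬p1 ∨ ¬p1   (complement / identity)
= p2 ∧ ¬p4 ∨ ¬p1 ∧ p2 ∧ ¬¬¬¬¬p4 ∧ ¬p1 ∨ p1 ∧ p2 ∧ ¬¬¬¬¬p4 ∧ ¬p1 ∨ ¬p1   (complement / identity)
= p2 ∧ ¬p4 ∨ p2 ∧ ¬¬¬¬¬p4 ∧ ¬p1 ∨ ¬p1   (distribution)
= p2 ∧ ¬p4 ∨ p2 ∧ ¬¬¬p4 ∧ ¬p1 ∨ ¬p1   (double negation)
= p2 ∧ ¬p4 ∨ p2 ∧ ¬p4 ∧ ¬p1 ∨ ¬p1   (double negation)
= p2 ∧ ¬p4 ∨ ¬p1   (absorption)

p2 ∧ ¬p4 ∨ ¬p1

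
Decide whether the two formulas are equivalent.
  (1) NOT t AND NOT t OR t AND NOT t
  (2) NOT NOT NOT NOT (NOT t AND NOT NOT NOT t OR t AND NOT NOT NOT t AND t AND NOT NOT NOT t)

E1: NOT t AND NOT t OR t AND NOT t
    = NOT t   — distribution
E2: NOT NOT NOT NOT (NOT t AND NOT NOT NOT t OR t AND NOT NOT NOT t AND t AND NOT NOT NOT t)
    = NOT NOT NOT NOT (NOT t AND NOT NOT NOT t OR t AND NOT NOT NOT t)   — idempotence
    = NOT NOT NOT NOT NOT NOT NOT t   — distribution
    = NOT NOT NOT NOT NOT t   — double negation
    = NOT NOT NOT t   — double negation
    = NOT t   — double negation
Both reduce to NOT t, so they are equivalent.

Yes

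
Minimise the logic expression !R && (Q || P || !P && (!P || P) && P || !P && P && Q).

!R && (Q || P)

!R && (Q || P || !P && (!P || P) && P || !P && P && Q)
= !R && (Q || P || !P && P || !P && P && Q)   [complement / identity]
= !R && (Q || P || !P && P)   [absorption]
= !R && (Q || P)   [complement / identity]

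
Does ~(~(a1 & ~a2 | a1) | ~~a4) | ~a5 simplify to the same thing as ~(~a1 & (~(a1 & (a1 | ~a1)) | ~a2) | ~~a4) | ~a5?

E1: ~(~(a1 & ~a2 | a1) | ~~a4) | ~a5
    = ~(~a1 | ~~a4) | ~a5   — absorption
    = a1 & ~a4 | ~a5   — De Morgan
E2: ~(~a1 & (~(a1 & (a1 | ~a1)) | ~a2) | ~~a4) | ~a5
    = ~(~a1 & (~a1 | ~a2) | ~~a4) | ~a5   — complement / identity
    = ~(~a1 | ~~a4) | ~a5   — absorption
    = a1 & ~a4 | ~a5   — De Morgan
Both reduce to a1 & ~a4 | ~a5, so they are equivalent.

Yes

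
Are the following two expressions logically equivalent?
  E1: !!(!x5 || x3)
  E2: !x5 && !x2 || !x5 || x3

Yes

E1: !!(!x5 || x3)
    = !x5 || x3   (double negation)
E2: !x5 && !x2 || !x5 || x3
    = !x5 || x3   (absorption)
Both reduce to !x5 || x3, so they are equivalent.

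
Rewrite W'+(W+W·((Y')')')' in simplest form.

W'+(W+W·((Y')')')'
= W'+(W+W·Y')'
= W'+W'
= W'

W'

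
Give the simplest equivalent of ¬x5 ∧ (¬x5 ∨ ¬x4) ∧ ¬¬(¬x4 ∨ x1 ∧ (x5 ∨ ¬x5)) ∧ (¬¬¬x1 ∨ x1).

¬x5 ∧ (¬x4 ∨ x1)

¬x5 ∧ (¬x5 ∨ ¬x4) ∧ ¬¬(¬x4 ∨ x1 ∧ (x5 ∨ ¬x5)) ∧ (¬¬¬x1 ∨ x1)
= ¬x5 ∧ (¬x5 ∨ ¬x4) ∧ ¬¬(¬x4 ∨ x1 ∧ (x5 ∨ ¬x5)) ∧ (¬x1 ∨ x1)   [double negation]
= ¬x5 ∧ (¬x5 ∨ ¬x4) ∧ ¬¬(¬x4 ∨ x1 ∧ (x5 ∨ ¬x5))   [complement / identity]
= ¬x5 ∧ ¬¬(¬x4 ∨ x1 ∧ (x5 ∨ ¬x5))   [absorption]
= ¬x5 ∧ (¬x4 ∨ x1 ∧ (x5 ∨ ¬x5))   [double negation]
= ¬x5 ∧ (¬x4 ∨ x1)   [complement / identity]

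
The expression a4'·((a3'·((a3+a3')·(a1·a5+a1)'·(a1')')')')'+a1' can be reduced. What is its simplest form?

a4'·a3'+a1'

a4'·((a3'·((a3+a3')·(a1·a5+a1)'·(a1')')')')'+a1'
= a4'·a3'·((a3+a3')·(a1·a5+a1)'·(a1')')'+a1'   — double negation
= a4'·a3'·((a1·a5+a1)'·(a1')')'+a1'   — complement / identity
= a4'·a3'·(a1·a5+a1+a1')+a1'   — De Morgan
= a4'·a3'·(a1+a1')+a1'   — absorption
= a4'·a3'+a1'   — complement / identity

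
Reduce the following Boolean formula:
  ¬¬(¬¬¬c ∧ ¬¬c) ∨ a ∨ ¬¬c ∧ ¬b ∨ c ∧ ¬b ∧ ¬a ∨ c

¬¬(¬¬¬c ∧ ¬¬c) ∨ a ∨ ¬¬c ∧ ¬b ∨ c ∧ ¬b ∧ ¬a ∨ c
= ¬¬(¬¬¬c ∧ ¬¬c) ∨ a ∨ c ∧ ¬b ∨ c ∧ ¬b ∧ ¬a ∨ c
= ¬(¬¬c ∨ ¬c) ∨ a ∨ c ∧ ¬b ∨ c ∧ ¬b ∧ ¬a ∨ c
= ¬c ∧ c ∨ a ∨ c ∧ ¬b ∨ c ∧ ¬b ∧ ¬a ∨ c
= ¬c ∧ c ∨ a ∨ c ∧ ¬b ∨ c
= ¬c ∧ c ∨ a ∨ c
= a ∨ c

a ∨ c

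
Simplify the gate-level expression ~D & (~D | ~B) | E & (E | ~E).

~D & (~D | ~B) | E & (E | ~E)
= ~D | E & (E | ~E)   — absorption
= ~D | E   — complement / identity

~D | E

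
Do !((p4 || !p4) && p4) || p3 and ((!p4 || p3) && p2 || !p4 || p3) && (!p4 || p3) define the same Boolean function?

Yes

E1: !((p4 || !p4) && p4) || p3
    = !p4 || p3   [complement / identity]
E2: ((!p4 || p3) && p2 || !p4 || p3) && (!p4 || p3)
    = (!p4 || p3) && (!p4 || p3)   [absorption]
    = !p4 || p3   [idempotence]
Both reduce to !p4 || p3, so they are equivalent.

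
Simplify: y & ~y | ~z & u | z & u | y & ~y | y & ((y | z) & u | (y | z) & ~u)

u | y

y & ~y | ~z & u | z & u | y & ~y | y & ((y | z) & u | (y | z) & ~u)
= y & ~y | ~z & u | z & u | y & ~y | y & (y | z)   [distribution]
= ~z & u | z & u | y & ~y | y & (y | z)   [complement / identity]
= u | y & ~y | y & (y | z)   [distribution]
= u | y & ~y | y   [absorption]
= u | y   [complement / identity]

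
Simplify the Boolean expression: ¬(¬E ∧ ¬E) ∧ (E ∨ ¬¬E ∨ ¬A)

¬(¬E ∧ ¬E) ∧ (E ∨ ¬¬E ∨ ¬A)
= (E ∨ E) ∧ (E ∨ ¬¬E ∨ ¬A)   [De Morgan]
= (E ∨ E) ∧ (E ∨ E ∨ ¬A)   [double negation]
= E ∨ E   [absorption]
= E   [idempotence]

E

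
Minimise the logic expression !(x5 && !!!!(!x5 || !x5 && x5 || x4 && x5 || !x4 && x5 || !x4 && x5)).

!x5

!(x5 && !!!!(!x5 || !x5 && x5 || x4 && x5 || !x4 && x5 || !x4 && x5))
= !(x5 && !!!!(!x5 || !x5 && x5 || x4 && x5 || !x4 && x5))   — idempotence
= !(x5 && !!!!(!x5 || !x5 && x5 || x5))   — distribution
= !(x5 && !!(!x5 || !x5 && x5 || x5))   — double negation
= !(x5 && !!(!x5 || x5))   — complement / identity
= !(x5 && (!x5 || x5))   — double negation
= !x5   — complement / identity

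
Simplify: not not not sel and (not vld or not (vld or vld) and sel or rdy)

not not not sel and (not vld or not (vld or vld) and sel or rdy)
= not not not sel and (not vld or not vld and sel or rdy)   [idempotence]
= not not not sel and (not vld or rdy)   [absorption]
= not sel and (not vld or rdy)   [double negation]

not sel and (not vld or rdy)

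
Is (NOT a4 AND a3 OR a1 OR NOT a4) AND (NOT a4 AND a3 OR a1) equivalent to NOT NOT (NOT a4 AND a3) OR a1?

Yes

E1: (NOT a4 AND a3 OR a1 OR NOT a4) AND (NOT a4 AND a3 OR a1)
    = NOT a4 AND a3 OR a1   [absorption]
E2: NOT NOT (NOT a4 AND a3) OR a1
    = NOT a4 AND a3 OR a1   [double negation]
Both reduce to NOT a4 AND a3 OR a1, so they are equivalent.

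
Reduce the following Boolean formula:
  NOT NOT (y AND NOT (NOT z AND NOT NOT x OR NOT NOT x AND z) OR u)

y AND NOT x OR u

NOT NOT (y AND NOT (NOT z AND NOT NOT x OR NOT NOT x AND z) OR u)
= NOT NOT (y AND NOT NOT NOT x OR u)
= NOT NOT (y AND NOT x OR u)
= y AND NOT x OR u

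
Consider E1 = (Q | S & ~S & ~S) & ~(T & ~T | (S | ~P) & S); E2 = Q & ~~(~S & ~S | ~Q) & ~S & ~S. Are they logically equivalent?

E1: (Q | S & ~S & ~S) & ~(T & ~T | (S | ~P) & S)
    = (Q | S & ~S) & ~(T & ~T | (S | ~P) & S)
    = (Q | S & ~S) & ~(T & ~T | S)
    = Q & ~(T & ~T | S)
    = Q & ~S
E2: Q & ~~(~S & ~S | ~Q) & ~S & ~S
    = Q & (~S & ~S | ~Q) & ~S & ~S
    = Q & ~S & ~S
    = Q & ~S
Both reduce to Q & ~S, so they are equivalent.

Yes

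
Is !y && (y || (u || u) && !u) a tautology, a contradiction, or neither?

!y && (y || (u || u) && !u)
= !y && (y || u && !u)
= !y && y
= false

contradiction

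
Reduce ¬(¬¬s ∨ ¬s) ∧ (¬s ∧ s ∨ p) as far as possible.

False

¬(¬¬s ∨ ¬s) ∧ (¬s ∧ s ∨ p)
= ¬s ∧ s ∧ (¬s ∧ s ∨ p)   (De Morgan)
= ¬s ∧ s   (absorption)
= False   (complement)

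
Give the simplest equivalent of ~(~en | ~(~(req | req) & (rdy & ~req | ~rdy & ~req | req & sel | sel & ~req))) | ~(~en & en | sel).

~(~en | ~(~(req | req) & (rdy & ~req | ~rdy & ~req | req & sel | sel & ~req))) | ~(~en & en | sel)
= ~(~en | ~(~(req | req) & (rdy & ~req | ~rdy & ~req | sel))) | ~(~en & en | sel)   — distribution
= ~(~en | ~(~req & (rdy & ~req | ~rdy & ~req | sel))) | ~(~en & en | sel)   — idempotence
= ~(~en | ~(~req & (rdy & ~req | ~rdy & ~req | sel))) | ~sel   — complement / identity
= en & ~req & (rdy & ~req | ~rdy & ~req | sel) | ~sel   — De Morgan
= en & ~req & (~req | sel) | ~sel   — distribution
= en & ~req | ~sel   — absorption

en & ~req | ~sel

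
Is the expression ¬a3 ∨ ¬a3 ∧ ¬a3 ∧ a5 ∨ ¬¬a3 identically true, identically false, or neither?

¬a3 ∨ ¬a3 ∧ ¬a3 ∧ a5 ∨ ¬¬a3
= ¬a3 ∨ ¬a3 ∧ a5 ∨ ¬¬a3
= ¬a3 ∨ ¬a3 ∧ a5 ∨ a3
= ¬a3 ∨ a3
= True

identically true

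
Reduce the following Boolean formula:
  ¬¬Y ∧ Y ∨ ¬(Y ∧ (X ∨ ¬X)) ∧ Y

¬¬Y ∧ Y ∨ ¬(Y ∧ (X ∨ ¬X)) ∧ Y
= Y ∧ Y ∨ ¬(Y ∧ (X ∨ ¬X)) ∧ Y   (double negation)
= Y ∧ Y ∨ ¬Y ∧ Y   (complement / identity)
= Y   (distribution)

Y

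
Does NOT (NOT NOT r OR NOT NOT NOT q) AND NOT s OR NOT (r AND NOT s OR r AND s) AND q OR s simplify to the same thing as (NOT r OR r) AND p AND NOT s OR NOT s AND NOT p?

No

E1: NOT (NOT NOT r OR NOT NOT NOT q) AND NOT s OR NOT (r AND NOT s OR r AND s) AND q OR s
    = NOT (NOT NOT r OR NOT q) AND NOT s OR NOT (r AND NOT s OR r AND s) AND q OR s   [double negation]
    = NOT (NOT NOT r OR NOT q) AND NOT s OR NOT r AND q OR s   [distribution]
    = NOT r AND q AND NOT s OR NOT r AND q OR s   [De Morgan]
    = NOT r AND q OR s   [absorption]
E2: (NOT r OR r) AND p AND NOT s OR NOT s AND NOT p
    = p AND NOT s OR NOT s AND NOT p   [complement / identity]
    = NOT s   [distribution]
These differ: at p=0, q=1, r=0, s=1, E1 = 1 but E2 = 0.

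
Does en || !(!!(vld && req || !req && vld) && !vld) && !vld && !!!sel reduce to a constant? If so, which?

en || !(!!(vld && req || !req && vld) && !vld) && !vld && !!!sel
= en || (!(vld && req || !req && vld) || vld) && !vld && !!!sel
= en || (!vld || vld) && !vld && !!!sel
= en || (!vld || vld) && !vld && !sel
= en || !vld && !sel
This depends on en, sel, vld, so it is not a constant.

no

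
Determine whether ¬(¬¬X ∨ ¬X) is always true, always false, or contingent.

always false

¬(¬¬X ∨ ¬X)
= ¬X ∧ X
= False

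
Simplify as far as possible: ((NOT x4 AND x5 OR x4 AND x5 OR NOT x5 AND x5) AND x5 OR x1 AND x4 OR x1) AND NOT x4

(x5 OR x1) AND NOT x4

((NOT x4 AND x5 OR x4 AND x5 OR NOT x5 AND x5) AND x5 OR x1 AND x4 OR x1) AND NOT x4
= ((NOT x4 AND x5 OR x4 AND x5 OR NOT x5 AND x5) AND x5 OR x1) AND NOT x4   [absorption]
= ((x5 OR NOT x5 AND x5) AND x5 OR x1) AND NOT x4   [distribution]
= (x5 AND x5 OR x1) AND NOT x4   [complement / identity]
= (x5 OR x1) AND NOT x4   [idempotence]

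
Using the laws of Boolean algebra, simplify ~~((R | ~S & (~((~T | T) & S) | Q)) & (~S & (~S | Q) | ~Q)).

~~((R | ~S & (~((~T | T) & S) | Q)) & (~S & (~S | Q) | ~Q))
= ~~((R | ~S & (~S | Q)) & (~S & (~S | Q) | ~Q))   [complement / identity]
= ~~(~S & (~S | Q) | R & ~Q)   [distribution]
= ~S & (~S | Q) | R & ~Q   [double negation]
= ~S | R & ~Q   [absorption]

~S | R & ~Q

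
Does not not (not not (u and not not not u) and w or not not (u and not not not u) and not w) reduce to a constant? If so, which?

not not (not not (u and not not not u) and w or not not (u and not not not u) and not w)
= not not not not (u and not not not u)   (distribution)
= not not not not (u and not u)   (double negation)
= not not (u and not u)   (double negation)
= u and not u   (double negation)
= False   (complement)

yes, False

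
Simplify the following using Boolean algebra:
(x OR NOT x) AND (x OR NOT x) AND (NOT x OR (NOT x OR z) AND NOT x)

(x OR NOT x) AND (x OR NOT x) AND (NOT x OR (NOT x OR z) AND NOT x)
= (x OR NOT x) AND (x OR NOT x) AND (NOT x OR NOT x)   — absorption
= (x OR NOT x) AND (NOT x OR NOT x)   — complement / identity
= NOT x OR x AND NOT x   — distribution
= NOT x   — complement / identity

NOT x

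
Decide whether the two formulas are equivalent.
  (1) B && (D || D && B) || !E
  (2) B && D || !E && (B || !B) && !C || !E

Yes

E1: B && (D || D && B) || !E
    = B && D || !E   — absorption
E2: B && D || !E && (B || !B) && !C || !E
    = B && D || !E && !C || !E   — complement / identity
    = B && D || !E   — absorption
Both reduce to B && D || !E, so they are equivalent.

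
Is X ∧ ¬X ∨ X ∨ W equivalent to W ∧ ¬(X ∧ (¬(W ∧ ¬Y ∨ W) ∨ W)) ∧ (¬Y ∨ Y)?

No

E1: X ∧ ¬X ∨ X ∨ W
    = X ∨ W   [complement / identity]
E2: W ∧ ¬(X ∧ (¬(W ∧ ¬Y ∨ W) ∨ W)) ∧ (¬Y ∨ Y)
    = W ∧ ¬(X ∧ (¬W ∨ W)) ∧ (¬Y ∨ Y)   [absorption]
    = W ∧ ¬X ∧ (¬Y ∨ Y)   [complement / identity]
    = W ∧ ¬X   [complement / identity]
These differ: at W=1, X=1, Y=0, E1 = 1 but E2 = 0.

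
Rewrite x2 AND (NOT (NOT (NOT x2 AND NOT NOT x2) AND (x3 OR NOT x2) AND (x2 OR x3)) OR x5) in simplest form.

x2 AND (NOT x3 OR x5)

x2 AND (NOT (NOT (NOT x2 AND NOT NOT x2) AND (x3 OR NOT x2) AND (x2 OR x3)) OR x5)
= x2 AND (NOT (NOT (NOT x2 AND NOT NOT x2) AND (x3 OR NOT x2 AND x2)) OR x5)   [distribution]
= x2 AND (NOT ((x2 OR NOT x2) AND (x3 OR NOT x2 AND x2)) OR x5)   [De Morgan]
= x2 AND (NOT (x3 OR NOT x2 AND x2) OR x5)   [complement / identity]
= x2 AND (NOT x3 OR x5)   [complement / identity]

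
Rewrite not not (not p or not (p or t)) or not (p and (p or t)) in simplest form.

not not (not p or not (p or t)) or not (p and (p or t))
= not (p and (p or t)) or not (p and (p or t))   (De Morgan)
= not (p and (p or t))   (idempotence)
= not p   (absorption)

not p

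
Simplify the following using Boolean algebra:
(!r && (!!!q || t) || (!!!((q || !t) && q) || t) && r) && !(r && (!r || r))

(!r && (!!!q || t) || (!!!((q || !t) && q) || t) && r) && !(r && (!r || r))
= (!r && (!!!q || t) || (!!!q || t) && r) && !(r && (!r || r))   (absorption)
= (!r && (!!!q || t) || (!!!q || t) && r) && !r   (complement / identity)
= (!!!q || t) && !r   (distribution)
= (!q || t) && !r   (double negation)

(!q || t) && !r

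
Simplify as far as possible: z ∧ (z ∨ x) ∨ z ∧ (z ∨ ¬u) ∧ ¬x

z

z ∧ (z ∨ x) ∨ z ∧ (z ∨ ¬u) ∧ ¬x
= z ∧ (z ∨ x) ∨ z ∧ ¬x   [absorption]
= z ∨ z ∧ ¬x   [absorption]
= z   [absorption]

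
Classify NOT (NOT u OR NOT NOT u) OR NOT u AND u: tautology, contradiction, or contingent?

NOT (NOT u OR NOT NOT u) OR NOT u AND u
= u AND NOT u OR NOT u AND u   (De Morgan)
= NOT u AND u   (complement / identity)
= FALSE   (complement)

contradiction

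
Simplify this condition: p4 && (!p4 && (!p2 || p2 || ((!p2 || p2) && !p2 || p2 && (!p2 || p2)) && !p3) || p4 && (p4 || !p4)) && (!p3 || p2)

p4 && (!p4 && (!p2 || p2 || ((!p2 || p2) && !p2 || p2 && (!p2 || p2)) && !p3) || p4 && (p4 || !p4)) && (!p3 || p2)
= p4 && (!p4 && (!p2 || p2 || (!p2 || p2) && !p3) || p4 && (p4 || !p4)) && (!p3 || p2)   — distribution
= p4 && (!p4 && (!p2 || p2) || p4 && (p4 || !p4)) && (!p3 || p2)   — absorption
= p4 && (!p4 || p4 && (p4 || !p4)) && (!p3 || p2)   — complement / identity
= p4 && (!p4 || p4) && (!p3 || p2)   — complement / identity
= p4 && (!p3 || p2)   — complement / identity

p4 && (!p3 || p2)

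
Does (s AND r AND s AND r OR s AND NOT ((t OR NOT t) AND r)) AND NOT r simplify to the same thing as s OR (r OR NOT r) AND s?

No

E1: (s AND r AND s AND r OR s AND NOT ((t OR NOT t) AND r)) AND NOT r
    = (s AND r AND s AND r OR s AND NOT r) AND NOT r   [complement / identity]
    = (s AND r OR s AND NOT r) AND NOT r   [idempotence]
    = s AND NOT r   [distribution]
E2: s OR (r OR NOT r) AND s
    = s OR s   [complement / identity]
    = s   [idempotence]
These differ: at r=1, s=1, t=0, E1 = 0 but E2 = 1.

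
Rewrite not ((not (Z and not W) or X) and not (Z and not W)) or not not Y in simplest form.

not ((not (Z and not W) or X) and not (Z and not W)) or not not Y
= not not (Z and not W) or not not Y   [absorption]
= Z and not W or not not Y   [double negation]
= Z and not W or Y   [double negation]

Z and not W or Y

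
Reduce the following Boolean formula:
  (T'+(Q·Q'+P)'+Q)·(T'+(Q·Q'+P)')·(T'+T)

T'+P'

(T'+(Q·Q'+P)'+Q)·(T'+(Q·Q'+P)')·(T'+T)
= (T'+(Q·Q'+P)')·(T'+T)   [absorption]
= (T'+P')·(T'+T)   [complement / identity]
= T'+P'   [complement / identity]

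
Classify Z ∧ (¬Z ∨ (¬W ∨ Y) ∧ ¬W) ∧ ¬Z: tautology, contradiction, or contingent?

contradiction

Z ∧ (¬Z ∨ (¬W ∨ Y) ∧ ¬W) ∧ ¬Z
= Z ∧ (¬Z ∨ ¬W) ∧ ¬Z   — absorption
= Z ∧ ¬Z   — absorption
= False   — complement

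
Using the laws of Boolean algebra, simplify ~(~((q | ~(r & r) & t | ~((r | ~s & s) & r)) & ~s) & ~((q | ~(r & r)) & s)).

~(~((q | ~(r & r) & t | ~((r | ~s & s) & r)) & ~s) & ~((q | ~(r & r)) & s))
= ~(~((q | ~(r & r) & t | ~(r & r)) & ~s) & ~((q | ~(r & r)) & s))   (complement / identity)
= ~(~((q | ~(r & r)) & ~s) & ~((q | ~(r & r)) & s))   (absorption)
= (q | ~(r & r)) & ~s | (q | ~(r & r)) & s   (De Morgan)
= q | ~(r & r)   (distribution)
= q | ~r   (idempotence)

q | ~r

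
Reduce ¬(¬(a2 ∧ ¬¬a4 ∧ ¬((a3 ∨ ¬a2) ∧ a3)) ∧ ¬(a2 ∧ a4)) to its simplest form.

a2 ∧ a4

¬(¬(a2 ∧ ¬¬a4 ∧ ¬((a3 ∨ ¬a2) ∧ a3)) ∧ ¬(a2 ∧ a4))
= a2 ∧ ¬¬a4 ∧ ¬((a3 ∨ ¬a2) ∧ a3) ∨ a2 ∧ a4   (De Morgan)
= a2 ∧ a4 ∧ ¬((a3 ∨ ¬a2) ∧ a3) ∨ a2 ∧ a4   (double negation)
= a2 ∧ a4 ∧ ¬a3 ∨ a2 ∧ a4   (absorption)
= a2 ∧ a4   (absorption)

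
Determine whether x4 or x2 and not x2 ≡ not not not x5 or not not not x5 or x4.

No

E1: x4 or x2 and not x2
    = x4
E2: not not not x5 or not not not x5 or x4
    = not not not x5 or x4
    = not x5 or x4
These differ: at x2=0, x4=0, x5=0, E1 = 0 but E2 = 1.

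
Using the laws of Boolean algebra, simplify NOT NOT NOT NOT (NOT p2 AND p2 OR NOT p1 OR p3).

NOT p1 OR p3

NOT NOT NOT NOT (NOT p2 AND p2 OR NOT p1 OR p3)
= NOT NOT (NOT p2 AND p2 OR NOT p1 OR p3)   (double negation)
= NOT NOT (NOT p1 OR p3)   (complement / identity)
= NOT p1 OR p3   (double negation)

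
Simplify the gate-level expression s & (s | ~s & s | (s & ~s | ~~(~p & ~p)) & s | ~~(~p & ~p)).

s & (s | ~s & s | (s & ~s | ~~(~p & ~p)) & s | ~~(~p & ~p))
= s & (s | ~s & s | ~~(~p & ~p) & s | ~~(~p & ~p))   — complement / identity
= s & (s | ~~(~p & ~p) & s | ~~(~p & ~p))   — complement / identity
= s & (s | ~~(~p & ~p))   — absorption
= s & (s | ~p & ~p)   — double negation
= s & (s | ~p)   — idempotence
= s   — absorption

s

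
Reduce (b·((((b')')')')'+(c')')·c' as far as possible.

0

(b·((((b')')')')'+(c')')·c'
= (b·((b')')'+(c')')·c'
= (b·((b')')'+c)·c'
= (b·b'+c)·c'
= c·c'
= 0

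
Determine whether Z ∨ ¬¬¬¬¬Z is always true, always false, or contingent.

always true

Z ∨ ¬¬¬¬¬Z
= Z ∨ ¬¬¬Z   [double negation]
= Z ∨ ¬Z   [double negation]
= True   [complement]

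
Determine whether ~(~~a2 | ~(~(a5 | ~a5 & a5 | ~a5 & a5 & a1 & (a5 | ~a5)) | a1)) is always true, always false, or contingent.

~(~~a2 | ~(~(a5 | ~a5 & a5 | ~a5 & a5 & a1 & (a5 | ~a5)) | a1))
= ~(~~a2 | ~(~(a5 | ~a5 & a5 | ~a5 & a5 & a1) | a1))   (complement / identity)
= ~(~~a2 | ~(~(a5 | ~a5 & a5) | a1))   (absorption)
= ~(~~a2 | ~(~a5 | a1))   (complement / identity)
= ~a2 & (~a5 | a1)   (De Morgan)
This depends on a1, a2, a5, so it is not a constant.

contingent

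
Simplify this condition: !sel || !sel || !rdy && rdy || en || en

!sel || !sel || !rdy && rdy || en || en
= !sel || !sel || en || en   — complement / identity
= !sel || !sel || en   — idempotence
= !sel || en   — idempotence

!sel || en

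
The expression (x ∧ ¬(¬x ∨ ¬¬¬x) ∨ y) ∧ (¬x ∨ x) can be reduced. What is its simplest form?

x ∨ y

(x ∧ ¬(¬x ∨ ¬¬¬x) ∨ y) ∧ (¬x ∨ x)
= (x ∧ ¬(¬x ∨ ¬x) ∨ y) ∧ (¬x ∨ x)   (double negation)
= (x ∧ ¬¬x ∨ y) ∧ (¬x ∨ x)   (idempotence)
= (x ∧ x ∨ y) ∧ (¬x ∨ x)   (double negation)
= x ∧ x ∨ y   (complement / identity)
= x ∨ y   (idempotence)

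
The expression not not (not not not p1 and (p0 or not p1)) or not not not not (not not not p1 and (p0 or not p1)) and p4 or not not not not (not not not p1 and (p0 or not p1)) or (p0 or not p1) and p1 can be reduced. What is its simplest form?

not not (not not not p1 and (p0 or not p1)) or not not not not (not not not p1 and (p0 or not p1)) and p4 or not not not not (not not not p1 and (p0 or not p1)) or (p0 or not p1) and p1
= not not (not not not p1 and (p0 or not p1)) or not not not not (not not not p1 and (p0 or not p1)) or (p0 or not p1) and p1
= not not (not not not p1 and (p0 or not p1)) or not not (not not not p1 and (p0 or not p1)) or (p0 or not p1) and p1
= not not (not not not p1 and (p0 or not p1)) or (p0 or not p1) and p1
= not not not p1 and (p0 or not p1) or (p0 or not p1) and p1
= not p1 and (p0 or not p1) or (p0 or not p1) and p1
= p0 or not p1

p0 or not p1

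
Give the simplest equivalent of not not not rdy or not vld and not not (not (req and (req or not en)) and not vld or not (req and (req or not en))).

not not not rdy or not vld and not not (not (req and (req or not en)) and not vld or not (req and (req or not en)))
= not rdy or not vld and not not (not (req and (req or not en)) and not vld or not (req and (req or not en)))   (double negation)
= not rdy or not vld and not not not (req and (req or not en))   (absorption)
= not rdy or not vld and not (req and (req or not en))   (double negation)
= not rdy or not vld and not req   (absorption)

not rdy or not vld and not req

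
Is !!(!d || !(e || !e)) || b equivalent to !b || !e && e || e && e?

E1: !!(!d || !(e || !e)) || b
    = !(d && (e || !e)) || b   (De Morgan)
    = !d || b   (complement / identity)
E2: !b || !e && e || e && e
    = !b || e   (distribution)
These differ: at b=0, d=1, e=0, E1 = 0 but E2 = 1.

No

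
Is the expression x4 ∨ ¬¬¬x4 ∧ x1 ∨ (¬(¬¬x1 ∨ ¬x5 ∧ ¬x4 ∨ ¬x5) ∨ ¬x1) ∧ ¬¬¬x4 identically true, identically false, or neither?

x4 ∨ ¬¬¬x4 ∧ x1 ∨ (¬(¬¬x1 ∨ ¬x5 ∧ ¬x4 ∨ ¬x5) ∨ ¬x1) ∧ ¬¬¬x4
= x4 ∨ ¬¬¬x4 ∧ x1 ∨ (¬(¬¬x1 ∨ ¬x5) ∨ ¬x1) ∧ ¬¬¬x4   [absorption]
= x4 ∨ ¬¬¬x4 ∧ x1 ∨ (¬x1 ∧ x5 ∨ ¬x1) ∧ ¬¬¬x4   [De Morgan]
= x4 ∨ ¬¬¬x4 ∧ x1 ∨ ¬x1 ∧ ¬¬¬x4   [absorption]
= x4 ∨ ¬¬¬x4   [distribution]
= x4 ∨ ¬x4   [double negation]
= True   [complement]

identically true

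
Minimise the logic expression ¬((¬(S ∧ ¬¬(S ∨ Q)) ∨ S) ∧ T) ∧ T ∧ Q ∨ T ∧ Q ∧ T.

¬((¬(S ∧ ¬¬(S ∨ Q)) ∨ S) ∧ T) ∧ T ∧ Q ∨ T ∧ Q ∧ T
= ¬((¬(S ∧ (S ∨ Q)) ∨ S) ∧ T) ∧ T ∧ Q ∨ T ∧ Q ∧ T   (double negation)
= ¬((¬S ∨ S) ∧ T) ∧ T ∧ Q ∨ T ∧ Q ∧ T   (absorption)
= ¬T ∧ T ∧ Q ∨ T ∧ Q ∧ T   (complement / identity)
= T ∧ Q   (distribution)

T ∧ Q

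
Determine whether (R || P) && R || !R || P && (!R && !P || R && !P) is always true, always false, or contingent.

always true

(R || P) && R || !R || P && (!R && !P || R && !P)
= R || !R || P && (!R && !P || R && !P)
= R || !R || P && !P
= R || !R
= true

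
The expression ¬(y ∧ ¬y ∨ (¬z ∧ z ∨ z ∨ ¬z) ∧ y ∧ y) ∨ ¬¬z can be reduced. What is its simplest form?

¬(y ∧ ¬y ∨ (¬z ∧ z ∨ z ∨ ¬z) ∧ y ∧ y) ∨ ¬¬z
= ¬(y ∧ ¬y ∨ (z ∨ ¬z) ∧ y ∧ y) ∨ ¬¬z   (complement / identity)
= ¬(y ∧ ¬y ∨ (z ∨ ¬z) ∧ y ∧ y) ∨ z   (double negation)
= ¬(y ∧ ¬y ∨ y ∧ y) ∨ z   (complement / identity)
= ¬y ∨ z   (distribution)

¬y ∨ z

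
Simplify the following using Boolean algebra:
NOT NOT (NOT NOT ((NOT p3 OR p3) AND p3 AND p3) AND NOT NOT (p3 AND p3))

p3

NOT NOT (NOT NOT ((NOT p3 OR p3) AND p3 AND p3) AND NOT NOT (p3 AND p3))
= NOT NOT (NOT NOT (p3 AND p3) AND NOT NOT (p3 AND p3))   — complement / identity
= NOT NOT NOT NOT (p3 AND p3)   — idempotence
= NOT NOT NOT NOT p3   — idempotence
= NOT NOT p3   — double negation
= p3   — double negation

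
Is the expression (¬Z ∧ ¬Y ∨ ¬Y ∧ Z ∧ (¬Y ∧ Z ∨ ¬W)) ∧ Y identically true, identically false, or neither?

identically false

(¬Z ∧ ¬Y ∨ ¬Y ∧ Z ∧ (¬Y ∧ Z ∨ ¬W)) ∧ Y
= (¬Z ∧ ¬Y ∨ ¬Y ∧ Z) ∧ Y   [absorption]
= ¬Y ∧ Y   [distribution]
= False   [complement]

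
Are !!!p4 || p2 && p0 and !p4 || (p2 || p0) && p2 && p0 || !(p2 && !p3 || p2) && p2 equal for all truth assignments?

Yes

E1: !!!p4 || p2 && p0
    = !p4 || p2 && p0   (double negation)
E2: !p4 || (p2 || p0) && p2 && p0 || !(p2 && !p3 || p2) && p2
    = !p4 || (p2 || p0) && p2 && p0 || !p2 && p2   (absorption)
    = !p4 || (p2 || p0) && p2 && p0   (complement / identity)
    = !p4 || p2 && p0   (absorption)
Both reduce to !p4 || p2 && p0, so they are equivalent.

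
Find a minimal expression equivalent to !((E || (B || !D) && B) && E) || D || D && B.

!((E || (B || !D) && B) && E) || D || D && B
= !((E || (B || !D) && B) && E) || D
= !((E || B) && E) || D
= !E || D

!E || D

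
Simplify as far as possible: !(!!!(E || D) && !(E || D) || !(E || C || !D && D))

!(!!!(E || D) && !(E || D) || !(E || C || !D && D))
= !(!!!(E || D) && !(E || D) || !(E || C))   — complement / identity
= !(!(E || D) && !(E || D) || !(E || C))   — double negation
= !(!(E || D) || !(E || C))   — idempotence
= (E || D) && (E || C)   — De Morgan
= E || D && C   — distribution

E || D && C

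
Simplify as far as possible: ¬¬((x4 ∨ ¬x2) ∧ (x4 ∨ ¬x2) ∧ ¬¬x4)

¬¬((x4 ∨ ¬x2) ∧ (x4 ∨ ¬x2) ∧ ¬¬x4)
= ¬¬((x4 ∨ ¬x2) ∧ ¬¬x4)   (idempotence)
= ¬¬((x4 ∨ ¬x2) ∧ x4)   (double negation)
= ¬¬x4   (absorption)
= x4   (double negation)

x4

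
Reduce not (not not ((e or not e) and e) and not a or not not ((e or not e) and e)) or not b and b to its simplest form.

not (not not ((e or not e) and e) and not a or not not ((e or not e) and e)) or not b and b
= not not not ((e or not e) and e) or not b and b   — absorption
= not not not e or not b and b   — complement / identity
= not not not e   — complement / identity
= not e   — double negation

not e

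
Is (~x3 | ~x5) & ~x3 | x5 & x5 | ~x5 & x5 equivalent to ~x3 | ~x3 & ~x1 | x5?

E1: (~x3 | ~x5) & ~x3 | x5 & x5 | ~x5 & x5
    = (~x3 | ~x5) & ~x3 | x5   (distribution)
    = ~x3 | x5   (absorption)
E2: ~x3 | ~x3 & ~x1 | x5
    = ~x3 | x5   (absorption)
Both reduce to ~x3 | x5, so they are equivalent.

Yes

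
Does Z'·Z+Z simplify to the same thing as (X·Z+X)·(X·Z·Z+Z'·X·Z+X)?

No

E1: Z'·Z+Z
    = Z   — complement / identity
E2: (X·Z+X)·(X·Z·Z+Z'·X·Z+X)
    = (X·Z+X)·(X·Z+X)   — distribution
    = X·Z+X   — idempotence
    = X   — absorption
These differ: at X=1, Z=0, E1 = 0 but E2 = 1.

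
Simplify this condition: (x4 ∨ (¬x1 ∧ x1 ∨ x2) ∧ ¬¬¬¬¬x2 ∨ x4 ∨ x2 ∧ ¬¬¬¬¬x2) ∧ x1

(x4 ∨ (¬x1 ∧ x1 ∨ x2) ∧ ¬¬¬¬¬x2 ∨ x4 ∨ x2 ∧ ¬¬¬¬¬x2) ∧ x1
= (x4 ∨ x2 ∧ ¬¬¬¬¬x2 ∨ x4 ∨ x2 ∧ ¬¬¬¬¬x2) ∧ x1   [complement / identity]
= (x4 ∨ x2 ∧ ¬¬¬¬¬x2 ∨ x4 ∨ x2 ∧ ¬¬¬x2) ∧ x1   [double negation]
= (x4 ∨ x2 ∧ ¬¬¬x2 ∨ x4 ∨ x2 ∧ ¬¬¬x2) ∧ x1   [double negation]
= (x4 ∨ x2 ∧ ¬¬¬x2) ∧ x1   [idempotence]
= (x4 ∨ x2 ∧ ¬x2) ∧ x1   [double negation]
= x4 ∧ x1   [complement / identity]

x4 ∧ x1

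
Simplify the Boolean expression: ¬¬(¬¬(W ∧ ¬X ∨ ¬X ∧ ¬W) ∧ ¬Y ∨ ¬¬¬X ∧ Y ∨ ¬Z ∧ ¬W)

¬¬(¬¬(W ∧ ¬X ∨ ¬X ∧ ¬W) ∧ ¬Y ∨ ¬¬¬X ∧ Y ∨ ¬Z ∧ ¬W)
= ¬¬(¬¬¬X ∧ ¬Y ∨ ¬¬¬X ∧ Y ∨ ¬Z ∧ ¬W)
= ¬¬(¬¬¬X ∨ ¬Z ∧ ¬W)
= ¬¬(¬X ∨ ¬Z ∧ ¬W)
= ¬X ∨ ¬Z ∧ ¬W

¬X ∨ ¬Z ∧ ¬W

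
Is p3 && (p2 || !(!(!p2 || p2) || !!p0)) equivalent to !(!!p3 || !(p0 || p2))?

No

E1: p3 && (p2 || !(!(!p2 || p2) || !!p0))
    = p3 && (p2 || (!p2 || p2) && !p0)   (De Morgan)
    = p3 && (p2 || !p0)   (complement / identity)
E2: !(!!p3 || !(p0 || p2))
    = !p3 && (p0 || p2)   (De Morgan)
These differ: at p0=1, p2=0, p3=0, E1 = 0 but E2 = 1.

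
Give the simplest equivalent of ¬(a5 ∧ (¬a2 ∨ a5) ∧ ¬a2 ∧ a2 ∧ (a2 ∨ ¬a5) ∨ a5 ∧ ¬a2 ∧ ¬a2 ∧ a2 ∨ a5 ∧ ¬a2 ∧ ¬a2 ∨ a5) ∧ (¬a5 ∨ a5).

¬a5

¬(a5 ∧ (¬a2 ∨ a5) ∧ ¬a2 ∧ a2 ∧ (a2 ∨ ¬a5) ∨ a5 ∧ ¬a2 ∧ ¬a2 ∧ a2 ∨ a5 ∧ ¬a2 ∧ ¬a2 ∨ a5) ∧ (¬a5 ∨ a5)
= ¬(a5 ∧ (¬a2 ∨ a5) ∧ ¬a2 ∧ a2 ∨ a5 ∧ ¬a2 ∧ ¬a2 ∧ a2 ∨ a5 ∧ ¬a2 ∧ ¬a2 ∨ a5) ∧ (¬a5 ∨ a5)   — absorption
= ¬(a5 ∧ (¬a2 ∨ a5) ∧ ¬a2 ∧ a2 ∨ a5 ∧ ¬a2 ∧ ¬a2 ∨ a5) ∧ (¬a5 ∨ a5)   — absorption
= ¬(a5 ∧ (¬a2 ∨ a5) ∧ ¬a2 ∧ a2 ∨ a5 ∧ ¬a2 ∧ ¬a2 ∨ a5)   — complement / identity
= ¬(a5 ∧ ¬a2 ∧ a2 ∨ a5 ∧ ¬a2 ∧ ¬a2 ∨ a5)   — absorption
= ¬(a5 ∧ ¬a2 ∨ a5)   — distribution
= ¬a5   — absorption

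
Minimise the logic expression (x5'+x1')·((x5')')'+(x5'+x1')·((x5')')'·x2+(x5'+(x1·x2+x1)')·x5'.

(x5'+x1')·((x5')')'+(x5'+x1')·((x5')')'·x2+(x5'+(x1·x2+x1)')·x5'
= (x5'+x1')·((x5')')'+(x5'+x1')·((x5')')'·x2+(x5'+x1')·x5'   [absorption]
= (x5'+x1')·((x5')')'+(x5'+x1')·x5'   [absorption]
= (x5'+x1')·x5'+(x5'+x1')·x5'   [double negation]
= (x5'+x1')·x5'   [idempotence]
= x5'   [absorption]

x5'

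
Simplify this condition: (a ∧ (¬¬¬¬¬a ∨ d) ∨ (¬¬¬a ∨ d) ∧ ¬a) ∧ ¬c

(¬a ∨ d) ∧ ¬c

(a ∧ (¬¬¬¬¬a ∨ d) ∨ (¬¬¬a ∨ d) ∧ ¬a) ∧ ¬c
= (a ∧ (¬¬¬a ∨ d) ∨ (¬¬¬a ∨ d) ∧ ¬a) ∧ ¬c
= (¬¬¬a ∨ d) ∧ ¬c
= (¬a ∨ d) ∧ ¬c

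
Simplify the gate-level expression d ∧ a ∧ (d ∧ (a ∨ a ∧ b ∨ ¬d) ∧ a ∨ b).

d ∧ a ∧ (d ∧ (a ∨ a ∧ b ∨ ¬d) ∧ a ∨ b)
= d ∧ a ∧ (d ∧ (a ∨ ¬d) ∧ a ∨ b)   [absorption]
= d ∧ a ∧ (d ∧ a ∨ b)   [absorption]
= d ∧ a   [absorption]

d ∧ a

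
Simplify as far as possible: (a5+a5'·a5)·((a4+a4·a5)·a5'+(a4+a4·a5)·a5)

a5·a4

(a5+a5'·a5)·((a4+a4·a5)·a5'+(a4+a4·a5)·a5)
= (a5+a5'·a5)·(a4+a4·a5)   [distribution]
= a5·(a4+a4·a5)   [complement / identity]
= a5·a4   [absorption]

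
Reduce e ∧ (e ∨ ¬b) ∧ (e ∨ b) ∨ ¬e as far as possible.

True

e ∧ (e ∨ ¬b) ∧ (e ∨ b) ∨ ¬e
= e ∧ (e ∨ b) ∨ ¬e   [absorption]
= e ∨ ¬e   [absorption]
= True   [complement]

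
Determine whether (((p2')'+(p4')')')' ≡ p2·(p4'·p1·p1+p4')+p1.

E1: (((p2')'+(p4')')')'
    = (p2'·p4')'
    = p2+p4
E2: p2·(p4'·p1·p1+p4')+p1
    = p2·(p4'·p1+p4')+p1
    = p2·p4'+p1
These differ: at p1=0, p2=0, p4=1, E1 = 1 but E2 = 0.

No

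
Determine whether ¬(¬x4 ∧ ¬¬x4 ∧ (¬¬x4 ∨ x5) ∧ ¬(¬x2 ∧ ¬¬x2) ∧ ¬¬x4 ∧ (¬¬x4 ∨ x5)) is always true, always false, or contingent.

¬(¬x4 ∧ ¬¬x4 ∧ (¬¬x4 ∨ x5) ∧ ¬(¬x2 ∧ ¬¬x2) ∧ ¬¬x4 ∧ (¬¬x4 ∨ x5))
= ¬(¬x4 ∧ ¬¬x4 ∧ (¬¬x4 ∨ x5) ∧ (x2 ∨ ¬x2) ∧ ¬¬x4 ∧ (¬¬x4 ∨ x5))
= ¬(¬x4 ∧ ¬¬x4 ∧ (¬¬x4 ∨ x5) ∧ ¬¬x4 ∧ (¬¬x4 ∨ x5))
= ¬(¬x4 ∧ ¬¬x4 ∧ (¬¬x4 ∨ x5))
= ¬(¬x4 ∧ ¬¬x4)
= x4 ∨ ¬x4
= True

always true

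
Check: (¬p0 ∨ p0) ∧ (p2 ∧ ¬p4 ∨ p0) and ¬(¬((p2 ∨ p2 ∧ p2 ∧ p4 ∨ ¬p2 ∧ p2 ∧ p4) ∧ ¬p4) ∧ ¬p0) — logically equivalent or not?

Yes

E1: (¬p0 ∨ p0) ∧ (p2 ∧ ¬p4 ∨ p0)
    = p2 ∧ ¬p4 ∨ p0   — complement / identity
E2: ¬(¬((p2 ∨ p2 ∧ p2 ∧ p4 ∨ ¬p2 ∧ p2 ∧ p4) ∧ ¬p4) ∧ ¬p0)
    = (p2 ∨ p2 ∧ p2 ∧ p4 ∨ ¬p2 ∧ p2 ∧ p4) ∧ ¬p4 ∨ p0   — De Morgan
    = (p2 ∨ p2 ∧ p4) ∧ ¬p4 ∨ p0   — distribution
    = p2 ∧ ¬p4 ∨ p0   — absorption
Both reduce to p2 ∧ ¬p4 ∨ p0, so they are equivalent.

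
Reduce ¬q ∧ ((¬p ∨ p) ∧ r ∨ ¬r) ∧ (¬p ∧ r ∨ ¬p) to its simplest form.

¬q ∧ ((¬p ∨ p) ∧ r ∨ ¬r) ∧ (¬p ∧ r ∨ ¬p)
= ¬q ∧ (r ∨ ¬r) ∧ (¬p ∧ r ∨ ¬p)   (complement / identity)
= ¬q ∧ (¬p ∧ r ∨ ¬p)   (complement / identity)
= ¬q ∧ ¬p   (absorption)

¬q ∧ ¬p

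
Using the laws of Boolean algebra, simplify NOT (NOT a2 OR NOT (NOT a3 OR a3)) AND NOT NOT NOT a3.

NOT (NOT a2 OR NOT (NOT a3 OR a3)) AND NOT NOT NOT a3
= a2 AND (NOT a3 OR a3) AND NOT NOT NOT a3   [De Morgan]
= a2 AND NOT NOT NOT a3   [complement / identity]
= a2 AND NOT a3   [double negation]

a2 AND NOT a3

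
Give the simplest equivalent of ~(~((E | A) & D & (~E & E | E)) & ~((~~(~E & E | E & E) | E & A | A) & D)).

~(~((E | A) & D & (~E & E | E)) & ~((~~(~E & E | E & E) | E & A | A) & D))
= (E | A) & D & (~E & E | E) | (~~(~E & E | E & E) | E & A | A) & D   [De Morgan]
= (E | A) & D & (~E & E | E) | (~~E | E & A | A) & D   [distribution]
= (E | A) & D & (~E & E | E) | (E | E & A | A) & D   [double negation]
= (E | A) & D & E | (E | E & A | A) & D   [complement / identity]
= (E | A) & D & E | (E | A) & D   [absorption]
= (E | A) & D   [absorption]

(E | A) & D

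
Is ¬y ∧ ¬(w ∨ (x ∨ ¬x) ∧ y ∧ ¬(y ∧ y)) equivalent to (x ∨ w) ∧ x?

No

E1: ¬y ∧ ¬(w ∨ (x ∨ ¬x) ∧ y ∧ ¬(y ∧ y))
    = ¬y ∧ ¬(w ∨ (x ∨ ¬x) ∧ y ∧ ¬y)
    = ¬y ∧ ¬(w ∨ y ∧ ¬y)
    = ¬y ∧ ¬w
E2: (x ∨ w) ∧ x
    = x
These differ: at w=1, x=1, y=1, E1 = 0 but E2 = 1.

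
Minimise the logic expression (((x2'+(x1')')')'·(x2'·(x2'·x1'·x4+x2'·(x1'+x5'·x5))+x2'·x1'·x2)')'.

(((x2'+(x1')')')'·(x2'·(x2'·x1'·x4+x2'·(x1'+x5'·x5))+x2'·x1'·x2)')'
= ((x2·x1')'·(x2'·(x2'·x1'·x4+x2'·(x1'+x5'·x5))+x2'·x1'·x2)')'   — De Morgan
= ((x2·x1')'·(x2'·(x2'·x1'·x4+x2'·x1')+x2'·x1'·x2)')'   — complement / identity
= x2·x1'+x2'·(x2'·x1'·x4+x2'·x1')+x2'·x1'·x2   — De Morgan
= x2·x1'+x2'·x2'·x1'+x2'·x1'·x2   — absorption
= x2·x1'+x2'·x1'   — distribution
= x1'   — distribution

x1'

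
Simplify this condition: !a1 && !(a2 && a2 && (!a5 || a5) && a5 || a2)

!a1 && !(a2 && a2 && (!a5 || a5) && a5 || a2)
= !a1 && !(a2 && (!a5 || a5) && a5 || a2)   [idempotence]
= !a1 && !(a2 && a5 || a2)   [complement / identity]
= !a1 && !a2   [absorption]

!a1 && !a2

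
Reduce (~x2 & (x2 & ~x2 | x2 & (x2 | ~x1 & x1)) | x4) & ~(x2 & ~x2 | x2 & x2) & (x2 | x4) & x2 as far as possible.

0

(~x2 & (x2 & ~x2 | x2 & (x2 | ~x1 & x1)) | x4) & ~(x2 & ~x2 | x2 & x2) & (x2 | x4) & x2
= (~x2 & (x2 & ~x2 | x2 & (x2 | ~x1 & x1)) | x4) & ~x2 & (x2 | x4) & x2
= (~x2 & (x2 & ~x2 | x2 & (x2 | ~x1 & x1)) | x4) & ~x2 & x2
= (~x2 & (x2 & ~x2 | x2 & x2) | x4) & ~x2 & x2
= (~x2 & x2 | x4) & ~x2 & x2
= ~x2 & x2
= 0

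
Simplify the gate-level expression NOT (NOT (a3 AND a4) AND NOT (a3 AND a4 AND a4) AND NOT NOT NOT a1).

NOT (NOT (a3 AND a4) AND NOT (a3 AND a4 AND a4) AND NOT NOT NOT a1)
= NOT (NOT (a3 AND a4) AND NOT (a3 AND a4) AND NOT NOT NOT a1)   [idempotence]
= NOT (NOT (a3 AND a4) AND NOT NOT NOT a1)   [idempotence]
= NOT (NOT (a3 AND a4) AND NOT a1)   [double negation]
= a3 AND a4 OR a1   [De Morgan]

a3 AND a4 OR a1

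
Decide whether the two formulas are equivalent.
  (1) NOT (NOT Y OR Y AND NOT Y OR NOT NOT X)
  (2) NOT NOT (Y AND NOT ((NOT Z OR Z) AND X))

E1: NOT (NOT Y OR Y AND NOT Y OR NOT NOT X)
    = NOT (NOT Y OR NOT NOT X)   [complement / identity]
    = Y AND NOT X   [De Morgan]
E2: NOT NOT (Y AND NOT ((NOT Z OR Z) AND X))
    = Y AND NOT ((NOT Z OR Z) AND X)   [double negation]
    = Y AND NOT X   [complement / identity]
Both reduce to Y AND NOT X, so they are equivalent.

Yes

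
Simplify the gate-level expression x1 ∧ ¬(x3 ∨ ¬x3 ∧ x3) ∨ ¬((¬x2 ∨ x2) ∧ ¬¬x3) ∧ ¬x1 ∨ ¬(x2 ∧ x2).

x1 ∧ ¬(x3 ∨ ¬x3 ∧ x3) ∨ ¬((¬x2 ∨ x2) ∧ ¬¬x3) ∧ ¬x1 ∨ ¬(x2 ∧ x2)
= x1 ∧ ¬x3 ∨ ¬((¬x2 ∨ x2) ∧ ¬¬x3) ∧ ¬x1 ∨ ¬(x2 ∧ x2)   [complement / identity]
= x1 ∧ ¬x3 ∨ ¬¬¬x3 ∧ ¬x1 ∨ ¬(x2 ∧ x2)   [complement / identity]
= x1 ∧ ¬x3 ∨ ¬x3 ∧ ¬x1 ∨ ¬(x2 ∧ x2)   [double negation]
= ¬x3 ∨ ¬(x2 ∧ x2)   [distribution]
= ¬x3 ∨ ¬x2   [idempotence]

¬x3 ∨ ¬x2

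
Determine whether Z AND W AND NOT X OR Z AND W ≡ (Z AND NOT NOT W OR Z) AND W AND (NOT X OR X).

E1: Z AND W AND NOT X OR Z AND W
    = Z AND W   [absorption]
E2: (Z AND NOT NOT W OR Z) AND W AND (NOT X OR X)
    = (Z AND W OR Z) AND W AND (NOT X OR X)   [double negation]
    = (Z AND W OR Z) AND W   [complement / identity]
    = Z AND W   [absorption]
Both reduce to Z AND W, so they are equivalent.

Yes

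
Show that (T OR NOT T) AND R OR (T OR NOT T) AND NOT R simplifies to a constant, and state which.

TRUE

(T OR NOT T) AND R OR (T OR NOT T) AND NOT R
= T OR NOT T
= TRUE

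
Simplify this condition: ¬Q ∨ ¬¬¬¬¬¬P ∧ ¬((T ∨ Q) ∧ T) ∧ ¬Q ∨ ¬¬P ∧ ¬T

¬Q ∨ ¬¬¬¬¬¬P ∧ ¬((T ∨ Q) ∧ T) ∧ ¬Q ∨ ¬¬P ∧ ¬T
= ¬Q ∨ ¬¬¬¬¬¬P ∧ ¬T ∧ ¬Q ∨ ¬¬P ∧ ¬T   [absorption]
= ¬Q ∨ ¬¬¬¬P ∧ ¬T ∧ ¬Q ∨ ¬¬P ∧ ¬T   [double negation]
= ¬Q ∨ ¬¬P ∧ ¬T ∧ ¬Q ∨ ¬¬P ∧ ¬T   [double negation]
= ¬Q ∨ ¬¬P ∧ ¬T   [absorption]
= ¬Q ∨ P ∧ ¬T   [double negation]

¬Q ∨ P ∧ ¬T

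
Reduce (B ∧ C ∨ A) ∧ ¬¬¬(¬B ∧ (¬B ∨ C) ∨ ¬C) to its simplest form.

(B ∧ C ∨ A) ∧ ¬¬¬(¬B ∧ (¬B ∨ C) ∨ ¬C)
= (B ∧ C ∨ A) ∧ ¬¬¬(¬B ∨ ¬C)   — absorption
= (B ∧ C ∨ A) ∧ ¬(¬B ∨ ¬C)   — double negation
= (B ∧ C ∨ A) ∧ B ∧ C   — De Morgan
= B ∧ C   — absorption

B ∧ C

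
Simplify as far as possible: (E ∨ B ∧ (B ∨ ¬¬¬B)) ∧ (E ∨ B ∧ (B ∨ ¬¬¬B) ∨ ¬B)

E ∨ B

(E ∨ B ∧ (B ∨ ¬¬¬B)) ∧ (E ∨ B ∧ (B ∨ ¬¬¬B) ∨ ¬B)
= E ∨ B ∧ (B ∨ ¬¬¬B)
= E ∨ B ∧ (B ∨ ¬B)
= E ∨ B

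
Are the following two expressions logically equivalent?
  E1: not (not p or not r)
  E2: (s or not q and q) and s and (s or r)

E1: not (not p or not r)
    = p and r
E2: (s or not q and q) and s and (s or r)
    = (s or not q and q) and s
    = s and s
    = s
These differ: at p=0, q=0, r=1, s=1, E1 = 0 but E2 = 1.

No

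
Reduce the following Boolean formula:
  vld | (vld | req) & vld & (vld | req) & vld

vld | (vld | req) & vld & (vld | req) & vld
= vld | (vld | req) & vld
= vld | vld
= vld

vld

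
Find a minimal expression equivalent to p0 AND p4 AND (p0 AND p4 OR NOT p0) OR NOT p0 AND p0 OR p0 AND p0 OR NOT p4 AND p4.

p0 AND p4 AND (p0 AND p4 OR NOT p0) OR NOT p0 AND p0 OR p0 AND p0 OR NOT p4 AND p4
= p0 AND p4 OR NOT p0 AND p0 OR p0 AND p0 OR NOT p4 AND p4
= p0 AND p4 OR p0 OR NOT p4 AND p4
= p0 AND p4 OR p0
= p0

p0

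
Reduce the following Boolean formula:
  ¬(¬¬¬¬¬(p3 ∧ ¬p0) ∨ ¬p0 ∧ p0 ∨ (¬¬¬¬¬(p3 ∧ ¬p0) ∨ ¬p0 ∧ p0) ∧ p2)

p3 ∧ ¬p0

¬(¬¬¬¬¬(p3 ∧ ¬p0) ∨ ¬p0 ∧ p0 ∨ (¬¬¬¬¬(p3 ∧ ¬p0) ∨ ¬p0 ∧ p0) ∧ p2)
= ¬(¬¬¬¬¬(p3 ∧ ¬p0) ∨ ¬p0 ∧ p0)   — absorption
= ¬¬¬¬¬¬(p3 ∧ ¬p0)   — complement / identity
= ¬¬¬¬(p3 ∧ ¬p0)   — double negation
= ¬¬(p3 ∧ ¬p0)   — double negation
= p3 ∧ ¬p0   — double negation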